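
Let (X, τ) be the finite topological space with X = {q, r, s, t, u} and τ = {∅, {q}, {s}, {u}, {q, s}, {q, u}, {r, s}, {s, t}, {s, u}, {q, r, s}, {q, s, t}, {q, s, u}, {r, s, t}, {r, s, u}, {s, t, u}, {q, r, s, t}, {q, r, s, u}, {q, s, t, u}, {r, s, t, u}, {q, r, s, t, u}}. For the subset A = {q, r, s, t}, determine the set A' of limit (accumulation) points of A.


A' = {r, t}

For each x ∈ X, list the open sets U ∈ τ with x ∈ U, then check whether U ∩ (A ∖ {x}) ≠ ∅ for every such U.
  x = q: open {q} ∋ x has {q} ∩ (A ∖ {q}) = ∅, so x is NOT a limit point.
  x = r: opens ∋ x are {r, s}, {q, r, s}, {r, s, t}, {r, s, u}, {q, r, s, t}, {q, r, s, u}, {r, s, t, u}, {q, r, s, t, u}; each meets A ∖ {r}, so x IS a limit point.
  x = s: open {s} ∋ x has {s} ∩ (A ∖ {s}) = ∅, so x is NOT a limit point.
  x = t: opens ∋ x are {s, t}, {q, s, t}, {r, s, t}, {s, t, u}, {q, r, s, t}, {q, s, t, u}, {r, s, t, u}, {q, r, s, t, u}; each meets A ∖ {t}, so x IS a limit point.
  x = u: open {u} ∋ x has {u} ∩ (A ∖ {u}) = ∅, so x is NOT a limit point.
Collecting: A' = {r, t}.


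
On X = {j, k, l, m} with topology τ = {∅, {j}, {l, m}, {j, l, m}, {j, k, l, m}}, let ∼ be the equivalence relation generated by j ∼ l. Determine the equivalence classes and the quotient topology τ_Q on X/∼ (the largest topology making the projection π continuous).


X/∼ = {[j=l], [k], [m]}; |τ_Q| = 3.

Equivalence classes: [j=l], [k], [m].
Quotient map π: X → X/∼ sends j ↦ [j=l], k ↦ [k], l ↦ [j=l], m ↦ [m].
For each subset V ⊆ X/∼, compute π^{-1}(V) ⊆ X and check whether π^{-1}(V) ∈ τ. V is open in τ_Q iff π^{-1}(V) ∈ τ.
  V = {}: π^{-1}(V) = ∅ ∈ τ ✓.
  V = {[j=l]}: π^{-1}(V) = {j, l} ∉ τ ✗.
  V = {[k]}: π^{-1}(V) = {k} ∉ τ ✗.
  V = {[j=l], [k]}: π^{-1}(V) = {j, k, l} ∉ τ ✗.
  V = {[m]}: π^{-1}(V) = {m} ∉ τ ✗.
  V = {[j=l], [m]}: π^{-1}(V) = {j, l, m} ∈ τ ✓.
  V = {[k], [m]}: π^{-1}(V) = {k, m} ∉ τ ✗.
  V = {[j=l], [k], [m]}: π^{-1}(V) = {j, k, l, m} ∈ τ ✓.
Open sets in the quotient: τ_Q = {{}, {[j=l], [m]}, {[j=l], [k], [m]}} (3 elements).


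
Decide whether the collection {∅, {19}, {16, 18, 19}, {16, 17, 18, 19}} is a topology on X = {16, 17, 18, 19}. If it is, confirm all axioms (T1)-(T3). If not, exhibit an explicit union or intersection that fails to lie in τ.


τ IS a topology on X.

Axiom (T1): ∅ ∈ τ? Yes; X ∈ τ? Yes.
Axiom (T2/T3): check pairwise unions and intersections of members of τ.
All pairwise intersections and unions checked — each lies in τ. Therefore τ satisfies (T1), (T2), (T3): it IS a topology on X.


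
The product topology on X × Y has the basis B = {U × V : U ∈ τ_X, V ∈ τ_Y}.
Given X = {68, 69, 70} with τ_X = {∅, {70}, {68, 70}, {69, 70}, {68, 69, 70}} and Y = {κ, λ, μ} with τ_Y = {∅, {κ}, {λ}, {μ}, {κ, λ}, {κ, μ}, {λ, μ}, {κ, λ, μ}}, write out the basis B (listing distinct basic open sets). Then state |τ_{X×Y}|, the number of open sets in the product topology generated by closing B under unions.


Basis B = {∅ × ∅, {70} × {κ}, {70} × {λ}, {70} × {μ}, {68, 70} × {κ}, {68, 70} × {λ}, {68, 70} × {μ}, {69, 70} × {κ}, {69, 70} × {λ}, {69, 70} × {μ}, {70} × {κ, λ}, {70} × {κ, μ}, {70} × {λ, μ}, {68, 69, 70} × {κ}, {68, 69, 70} × {λ}, {68, 69, 70} × {μ}, {70} × {κ, λ, μ}, {68, 70} × {κ, λ}, {68, 70} × {κ, μ}, {68, 70} × {λ, μ}, {69, 70} × {κ, λ}, {69, 70} × {κ, μ}, {69, 70} × {λ, μ}, {68, 70} × {κ, λ, μ}, {68, 69, 70} × {κ, λ}, {68, 69, 70} × {κ, μ}, {68, 69, 70} × {λ, μ}, {69, 70} × {κ, λ, μ}, {68, 69, 70} × {κ, λ, μ}}; |τ_{X×Y}| = 125.

Enumerate products U × V with U ∈ τ_X, V ∈ τ_Y (deduplicated):
  ∅ × ∅ = {} (∅)
  {70} × {κ} = {(70,κ)}
  {70} × {λ} = {(70,λ)}
  {70} × {μ} = {(70,μ)}
  {68, 70} × {κ} = {(68,κ), (70,κ)}
  {68, 70} × {λ} = {(68,λ), (70,λ)}
  {68, 70} × {μ} = {(68,μ), (70,μ)}
  {69, 70} × {κ} = {(69,κ), (70,κ)}
  {69, 70} × {λ} = {(69,λ), (70,λ)}
  {69, 70} × {μ} = {(69,μ), (70,μ)}
  {70} × {κ, λ} = {(70,κ), (70,λ)}
  {70} × {κ, μ} = {(70,κ), (70,μ)}
  {70} × {λ, μ} = {(70,λ), (70,μ)}
  {68, 69, 70} × {κ} = {(68,κ), (69,κ), (70,κ)}
  {68, 69, 70} × {λ} = {(68,λ), (69,λ), (70,λ)}
  {68, 69, 70} × {μ} = {(68,μ), (69,μ), (70,μ)}
  {70} × {κ, λ, μ} = {(70,κ), (70,λ), (70,μ)}
  {68, 70} × {κ, λ} = {(68,κ), (68,λ), (70,κ), (70,λ)}
  {68, 70} × {κ, μ} = {(68,κ), (68,μ), (70,κ), (70,μ)}
  {68, 70} × {λ, μ} = {(68,λ), (68,μ), (70,λ), (70,μ)}
  {69, 70} × {κ, λ} = {(69,κ), (69,λ), (70,κ), (70,λ)}
  {69, 70} × {κ, μ} = {(69,κ), (69,μ), (70,κ), (70,μ)}
  {69, 70} × {λ, μ} = {(69,λ), (69,μ), (70,λ), (70,μ)}
  {68, 70} × {κ, λ, μ} = {(68,κ), (68,λ), (68,μ), (70,κ), (70,λ), (70,μ)}
  {68, 69, 70} × {κ, λ} = {(68,κ), (68,λ), (69,κ), (69,λ), (70,κ), (70,λ)}
  {68, 69, 70} × {κ, μ} = {(68,κ), (68,μ), (69,κ), (69,μ), (70,κ), (70,μ)}
  {68, 69, 70} × {λ, μ} = {(68,λ), (68,μ), (69,λ), (69,μ), (70,λ), (70,μ)}
  {69, 70} × {κ, λ, μ} = {(69,κ), (69,λ), (69,μ), (70,κ), (70,λ), (70,μ)}
  {68, 69, 70} × {κ, λ, μ} = {(68,κ), (68,λ), (68,μ), (69,κ), (69,λ), (69,μ), (70,κ), (70,λ), (70,μ)}
These 29 distinct sets form the basis B.
Close under arbitrary unions to get τ_{X×Y}; counting gives |τ_{X×Y}| = 125.


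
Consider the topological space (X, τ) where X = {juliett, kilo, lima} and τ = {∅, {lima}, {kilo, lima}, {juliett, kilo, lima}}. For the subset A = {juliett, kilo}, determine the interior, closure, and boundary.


int(A) = ∅, cl(A) = {juliett, kilo}, ∂A = {juliett, kilo}.

Closed sets in (X, τ) are complements of opens:
  closed(X, τ) = {∅, {juliett}, {juliett, kilo}, {juliett, kilo, lima}}.
int(A) = ⋃ {U ∈ τ : U ⊆ A}. Opens contained in A: ∅.
Taking the union of these: int(A) = ∅.
cl(A) = ⋂ {C closed : A ⊆ C}. Closed sets containing A: {juliett, kilo}, {juliett, kilo, lima}.
Intersecting these: cl(A) = {juliett, kilo}.
∂A = cl(A) ∖ int(A) = {juliett, kilo} ∖ ∅ = {juliett, kilo}.


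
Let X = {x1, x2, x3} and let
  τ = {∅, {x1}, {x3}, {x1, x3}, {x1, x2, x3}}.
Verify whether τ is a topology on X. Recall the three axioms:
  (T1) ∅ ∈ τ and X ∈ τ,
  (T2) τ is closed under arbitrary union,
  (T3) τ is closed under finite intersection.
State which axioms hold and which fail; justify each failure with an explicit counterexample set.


τ IS a topology on X.

Axiom (T1): ∅ ∈ τ? Yes; X ∈ τ? Yes.
Axiom (T2/T3): check pairwise unions and intersections of members of τ.
All pairwise intersections and unions checked — each lies in τ. Therefore τ satisfies (T1), (T2), (T3): it IS a topology on X.


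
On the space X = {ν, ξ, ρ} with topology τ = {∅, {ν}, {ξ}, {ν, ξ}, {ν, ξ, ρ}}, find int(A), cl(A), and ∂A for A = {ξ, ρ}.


int(A) = {ξ}, cl(A) = {ξ, ρ}, ∂A = {ρ}.

Closed sets in (X, τ) are complements of opens:
  closed(X, τ) = {∅, {ρ}, {ν, ρ}, {ξ, ρ}, {ν, ξ, ρ}}.
int(A) = ⋃ {U ∈ τ : U ⊆ A}. Opens contained in A: ∅, {ξ}.
Taking the union of these: int(A) = {ξ}.
cl(A) = ⋂ {C closed : A ⊆ C}. Closed sets containing A: {ξ, ρ}, {ν, ξ, ρ}.
Intersecting these: cl(A) = {ξ, ρ}.
∂A = cl(A) ∖ int(A) = {ξ, ρ} ∖ {ξ} = {ρ}.


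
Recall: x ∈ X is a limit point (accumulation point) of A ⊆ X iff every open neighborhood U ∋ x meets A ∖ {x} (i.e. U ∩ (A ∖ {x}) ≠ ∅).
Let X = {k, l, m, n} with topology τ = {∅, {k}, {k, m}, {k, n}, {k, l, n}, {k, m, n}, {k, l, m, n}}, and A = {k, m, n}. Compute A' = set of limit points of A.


A' = {l, m, n}

For each x ∈ X, list the open sets U ∈ τ with x ∈ U, then check whether U ∩ (A ∖ {x}) ≠ ∅ for every such U.
  x = k: open {k} ∋ x has {k} ∩ (A ∖ {k}) = ∅, so x is NOT a limit point.
  x = l: opens ∋ x are {k, l, n}, {k, l, m, n}; each meets A ∖ {l}, so x IS a limit point.
  x = m: opens ∋ x are {k, m}, {k, m, n}, {k, l, m, n}; each meets A ∖ {m}, so x IS a limit point.
  x = n: opens ∋ x are {k, n}, {k, l, n}, {k, m, n}, {k, l, m, n}; each meets A ∖ {n}, so x IS a limit point.
Collecting: A' = {l, m, n}.


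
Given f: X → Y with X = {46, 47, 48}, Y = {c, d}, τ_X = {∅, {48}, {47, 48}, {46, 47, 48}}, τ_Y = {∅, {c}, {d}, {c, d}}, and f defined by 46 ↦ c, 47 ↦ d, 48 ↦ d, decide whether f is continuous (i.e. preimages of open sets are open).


f is NOT continuous.

Compute f^{-1}(U) for each U ∈ τ_Y:
  U = ∅: f^{-1}(U) = ∅ ∈ τ_X ✓.
  U = {c}: f^{-1}(U) = {46} ∉ τ_X ✗.
  U = {d}: f^{-1}(U) = {47, 48} ∈ τ_X ✓.
  U = {c, d}: f^{-1}(U) = {46, 47, 48} ∈ τ_X ✓.
Found U = {c} with f^{-1}(U) = {46} not in τ_X. Therefore f is NOT continuous.


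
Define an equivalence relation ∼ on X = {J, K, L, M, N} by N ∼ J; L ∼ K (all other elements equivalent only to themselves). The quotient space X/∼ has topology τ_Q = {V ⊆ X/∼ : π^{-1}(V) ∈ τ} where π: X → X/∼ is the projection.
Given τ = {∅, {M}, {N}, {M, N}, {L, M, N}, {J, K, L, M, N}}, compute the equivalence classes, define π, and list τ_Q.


X/∼ = {[J=N], [K=L], [M]}; |τ_Q| = 3.

Equivalence classes: [J=N], [K=L], [M].
Quotient map π: X → X/∼ sends J ↦ [J=N], K ↦ [K=L], L ↦ [K=L], M ↦ [M], N ↦ [J=N].
For each subset V ⊆ X/∼, compute π^{-1}(V) ⊆ X and check whether π^{-1}(V) ∈ τ. V is open in τ_Q iff π^{-1}(V) ∈ τ.
  V = {}: π^{-1}(V) = ∅ ∈ τ ✓.
  V = {[J=N]}: π^{-1}(V) = {J, N} ∉ τ ✗.
  V = {[K=L]}: π^{-1}(V) = {K, L} ∉ τ ✗.
  V = {[J=N], [K=L]}: π^{-1}(V) = {J, K, L, N} ∉ τ ✗.
  V = {[M]}: π^{-1}(V) = {M} ∈ τ ✓.
  V = {[J=N], [M]}: π^{-1}(V) = {J, M, N} ∉ τ ✗.
  V = {[K=L], [M]}: π^{-1}(V) = {K, L, M} ∉ τ ✗.
  V = {[J=N], [K=L], [M]}: π^{-1}(V) = {J, K, L, M, N} ∈ τ ✓.
Open sets in the quotient: τ_Q = {{}, {[M]}, {[J=N], [K=L], [M]}} (3 elements).


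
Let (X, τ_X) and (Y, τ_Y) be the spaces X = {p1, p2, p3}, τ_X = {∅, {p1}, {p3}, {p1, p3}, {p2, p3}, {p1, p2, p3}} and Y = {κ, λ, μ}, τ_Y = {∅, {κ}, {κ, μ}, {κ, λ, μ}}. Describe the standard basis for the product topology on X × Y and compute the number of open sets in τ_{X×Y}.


Basis B = {∅ × ∅, {p1} × {κ}, {p3} × {κ}, {p1} × {κ, μ}, {p1, p3} × {κ}, {p2, p3} × {κ}, {p3} × {κ, μ}, {p1} × {κ, λ, μ}, {p1, p2, p3} × {κ}, {p3} × {κ, λ, μ}, {p1, p3} × {κ, μ}, {p2, p3} × {κ, μ}, {p1, p3} × {κ, λ, μ}, {p1, p2, p3} × {κ, μ}, {p2, p3} × {κ, λ, μ}, {p1, p2, p3} × {κ, λ, μ}}; |τ_{X×Y}| = 40.

Enumerate products U × V with U ∈ τ_X, V ∈ τ_Y (deduplicated):
  ∅ × ∅ = {} (∅)
  {p1} × {κ} = {(p1,κ)}
  {p3} × {κ} = {(p3,κ)}
  {p1} × {κ, μ} = {(p1,κ), (p1,μ)}
  {p1, p3} × {κ} = {(p1,κ), (p3,κ)}
  {p2, p3} × {κ} = {(p2,κ), (p3,κ)}
  {p3} × {κ, μ} = {(p3,κ), (p3,μ)}
  {p1} × {κ, λ, μ} = {(p1,κ), (p1,λ), (p1,μ)}
  {p1, p2, p3} × {κ} = {(p1,κ), (p2,κ), (p3,κ)}
  {p3} × {κ, λ, μ} = {(p3,κ), (p3,λ), (p3,μ)}
  {p1, p3} × {κ, μ} = {(p1,κ), (p1,μ), (p3,κ), (p3,μ)}
  {p2, p3} × {κ, μ} = {(p2,κ), (p2,μ), (p3,κ), (p3,μ)}
  {p1, p3} × {κ, λ, μ} = {(p1,κ), (p1,λ), (p1,μ), (p3,κ), (p3,λ), (p3,μ)}
  {p1, p2, p3} × {κ, μ} = {(p1,κ), (p1,μ), (p2,κ), (p2,μ), (p3,κ), (p3,μ)}
  {p2, p3} × {κ, λ, μ} = {(p2,κ), (p2,λ), (p2,μ), (p3,κ), (p3,λ), (p3,μ)}
  {p1, p2, p3} × {κ, λ, μ} = {(p1,κ), (p1,λ), (p1,μ), (p2,κ), (p2,λ), (p2,μ), (p3,κ), (p3,λ), (p3,μ)}
These 16 distinct sets form the basis B.
Close under arbitrary unions to get τ_{X×Y}; counting gives |τ_{X×Y}| = 40.


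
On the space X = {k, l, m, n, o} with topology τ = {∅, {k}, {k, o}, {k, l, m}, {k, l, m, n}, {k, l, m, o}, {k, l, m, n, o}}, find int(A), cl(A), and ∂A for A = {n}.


int(A) = ∅, cl(A) = {n}, ∂A = {n}.

Closed sets in (X, τ) are complements of opens:
  closed(X, τ) = {∅, {n}, {o}, {n, o}, {l, m, n}, {l, m, n, o}, {k, l, m, n, o}}.
int(A) = ⋃ {U ∈ τ : U ⊆ A}. Opens contained in A: ∅.
Taking the union of these: int(A) = ∅.
cl(A) = ⋂ {C closed : A ⊆ C}. Closed sets containing A: {n}, {n, o}, {l, m, n}, {l, m, n, o}, {k, l, m, n, o}.
Intersecting these: cl(A) = {n}.
∂A = cl(A) ∖ int(A) = {n} ∖ ∅ = {n}.


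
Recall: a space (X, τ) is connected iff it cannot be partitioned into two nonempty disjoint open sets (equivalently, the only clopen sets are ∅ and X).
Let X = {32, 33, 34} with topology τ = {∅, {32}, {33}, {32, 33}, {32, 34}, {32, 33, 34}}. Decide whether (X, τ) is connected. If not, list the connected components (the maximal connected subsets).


(X, τ) is disconnected; components = [{33}, {32, 34}].

Find clopen sets (U ∈ τ with X ∖ U ∈ τ):
  U = ∅, X ∖ U = {32, 33, 34} — both open, so U is clopen.
  U = {33}, X ∖ U = {32, 34} — both open, so U is clopen.
  U = {32, 34}, X ∖ U = {33} — both open, so U is clopen.
  U = {32, 33, 34}, X ∖ U = ∅ — both open, so U is clopen.
Nontrivial clopen(s) exist: e.g. {33}. So (X, τ) is disconnected.
Compute connected components by grouping points that agree on all clopens:
  component: {33}
  component: {32, 34}


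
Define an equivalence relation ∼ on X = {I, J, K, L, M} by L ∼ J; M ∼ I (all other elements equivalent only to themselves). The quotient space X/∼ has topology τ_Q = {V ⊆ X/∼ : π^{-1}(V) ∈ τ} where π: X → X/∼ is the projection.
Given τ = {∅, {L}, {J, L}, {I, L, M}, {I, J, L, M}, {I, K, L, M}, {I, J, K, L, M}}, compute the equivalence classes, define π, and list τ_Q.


X/∼ = {[I=M], [J=L], [K]}; |τ_Q| = 4.

Equivalence classes: [I=M], [J=L], [K].
Quotient map π: X → X/∼ sends I ↦ [I=M], J ↦ [J=L], K ↦ [K], L ↦ [J=L], M ↦ [I=M].
For each subset V ⊆ X/∼, compute π^{-1}(V) ⊆ X and check whether π^{-1}(V) ∈ τ. V is open in τ_Q iff π^{-1}(V) ∈ τ.
  V = {}: π^{-1}(V) = ∅ ∈ τ ✓.
  V = {[I=M]}: π^{-1}(V) = {I, M} ∉ τ ✗.
  V = {[J=L]}: π^{-1}(V) = {J, L} ∈ τ ✓.
  V = {[I=M], [J=L]}: π^{-1}(V) = {I, J, L, M} ∈ τ ✓.
  V = {[K]}: π^{-1}(V) = {K} ∉ τ ✗.
  V = {[I=M], [K]}: π^{-1}(V) = {I, K, M} ∉ τ ✗.
  V = {[J=L], [K]}: π^{-1}(V) = {J, K, L} ∉ τ ✗.
  V = {[I=M], [J=L], [K]}: π^{-1}(V) = {I, J, K, L, M} ∈ τ ✓.
Open sets in the quotient: τ_Q = {{}, {[J=L]}, {[I=M], [J=L]}, {[I=M], [J=L], [K]}} (4 elements).


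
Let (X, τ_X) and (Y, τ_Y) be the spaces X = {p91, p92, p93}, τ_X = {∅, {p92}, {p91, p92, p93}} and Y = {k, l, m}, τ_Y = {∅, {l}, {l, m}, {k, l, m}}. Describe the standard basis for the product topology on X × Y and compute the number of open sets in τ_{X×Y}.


Basis B = {∅ × ∅, {p92} × {l}, {p92} × {l, m}, {p91, p92, p93} × {l}, {p92} × {k, l, m}, {p91, p92, p93} × {l, m}, {p91, p92, p93} × {k, l, m}}; |τ_{X×Y}| = 10.

Enumerate products U × V with U ∈ τ_X, V ∈ τ_Y (deduplicated):
  ∅ × ∅ = {} (∅)
  {p92} × {l} = {(p92,l)}
  {p92} × {l, m} = {(p92,l), (p92,m)}
  {p91, p92, p93} × {l} = {(p91,l), (p92,l), (p93,l)}
  {p92} × {k, l, m} = {(p92,k), (p92,l), (p92,m)}
  {p91, p92, p93} × {l, m} = {(p91,l), (p91,m), (p92,l), (p92,m), (p93,l), (p93,m)}
  {p91, p92, p93} × {k, l, m} = {(p91,k), (p91,l), (p91,m), (p92,k), (p92,l), (p92,m), (p93,k), (p93,l), (p93,m)}
These 7 distinct sets form the basis B.
Close under arbitrary unions to get τ_{X×Y}; counting gives |τ_{X×Y}| = 10.


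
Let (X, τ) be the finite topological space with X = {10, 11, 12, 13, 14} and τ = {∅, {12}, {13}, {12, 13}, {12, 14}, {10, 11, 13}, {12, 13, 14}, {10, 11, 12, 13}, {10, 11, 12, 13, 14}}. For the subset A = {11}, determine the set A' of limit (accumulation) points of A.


A' = {10}

For each x ∈ X, list the open sets U ∈ τ with x ∈ U, then check whether U ∩ (A ∖ {x}) ≠ ∅ for every such U.
  x = 10: opens ∋ x are {10, 11, 13}, {10, 11, 12, 13}, {10, 11, 12, 13, 14}; each meets A ∖ {10}, so x IS a limit point.
  x = 11: open {10, 11, 13} ∋ x has {10, 11, 13} ∩ (A ∖ {11}) = ∅, so x is NOT a limit point.
  x = 12: open {12} ∋ x has {12} ∩ (A ∖ {12}) = ∅, so x is NOT a limit point.
  x = 13: open {13} ∋ x has {13} ∩ (A ∖ {13}) = ∅, so x is NOT a limit point.
  x = 14: open {12, 14} ∋ x has {12, 14} ∩ (A ∖ {14}) = ∅, so x is NOT a limit point.
Collecting: A' = {10}.


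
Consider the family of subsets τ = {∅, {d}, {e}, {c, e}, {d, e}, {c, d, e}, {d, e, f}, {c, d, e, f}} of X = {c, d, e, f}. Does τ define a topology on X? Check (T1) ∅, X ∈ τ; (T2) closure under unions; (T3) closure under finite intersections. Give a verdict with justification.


τ IS a topology on X.

Axiom (T1): ∅ ∈ τ? Yes; X ∈ τ? Yes.
Axiom (T2/T3): check pairwise unions and intersections of members of τ.
All pairwise intersections and unions checked — each lies in τ. Therefore τ satisfies (T1), (T2), (T3): it IS a topology on X.


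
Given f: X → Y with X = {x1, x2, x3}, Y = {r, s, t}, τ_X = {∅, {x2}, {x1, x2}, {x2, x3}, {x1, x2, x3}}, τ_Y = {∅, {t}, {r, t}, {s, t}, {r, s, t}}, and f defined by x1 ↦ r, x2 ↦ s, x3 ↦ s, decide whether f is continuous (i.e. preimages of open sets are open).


f is NOT continuous.

Compute f^{-1}(U) for each U ∈ τ_Y:
  U = ∅: f^{-1}(U) = ∅ ∈ τ_X ✓.
  U = {t}: f^{-1}(U) = ∅ ∈ τ_X ✓.
  U = {r, t}: f^{-1}(U) = {x1} ∉ τ_X ✗.
  U = {s, t}: f^{-1}(U) = {x2, x3} ∈ τ_X ✓.
  U = {r, s, t}: f^{-1}(U) = {x1, x2, x3} ∈ τ_X ✓.
Found U = {r, t} with f^{-1}(U) = {x1} not in τ_X. Therefore f is NOT continuous.


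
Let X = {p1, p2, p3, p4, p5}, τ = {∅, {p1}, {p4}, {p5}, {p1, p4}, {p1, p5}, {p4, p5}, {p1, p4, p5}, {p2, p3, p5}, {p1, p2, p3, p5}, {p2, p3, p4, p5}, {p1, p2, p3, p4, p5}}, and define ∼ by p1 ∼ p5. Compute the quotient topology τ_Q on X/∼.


X/∼ = {[p1=p5], [p2], [p3], [p4]}; |τ_Q| = 6.

Equivalence classes: [p1=p5], [p2], [p3], [p4].
Quotient map π: X → X/∼ sends p1 ↦ [p1=p5], p2 ↦ [p2], p3 ↦ [p3], p4 ↦ [p4], p5 ↦ [p1=p5].
For each subset V ⊆ X/∼, compute π^{-1}(V) ⊆ X and check whether π^{-1}(V) ∈ τ. V is open in τ_Q iff π^{-1}(V) ∈ τ.
  V = {}: π^{-1}(V) = ∅ ∈ τ ✓.
  V = {[p1=p5]}: π^{-1}(V) = {p1, p5} ∈ τ ✓.
  V = {[p2]}: π^{-1}(V) = {p2} ∉ τ ✗.
  V = {[p1=p5], [p2]}: π^{-1}(V) = {p1, p2, p5} ∉ τ ✗.
  V = {[p3]}: π^{-1}(V) = {p3} ∉ τ ✗.
  V = {[p1=p5], [p3]}: π^{-1}(V) = {p1, p3, p5} ∉ τ ✗.
  V = {[p2], [p3]}: π^{-1}(V) = {p2, p3} ∉ τ ✗.
  V = {[p1=p5], [p2], [p3]}: π^{-1}(V) = {p1, p2, p3, p5} ∈ τ ✓.
  V = {[p4]}: π^{-1}(V) = {p4} ∈ τ ✓.
  V = {[p1=p5], [p4]}: π^{-1}(V) = {p1, p4, p5} ∈ τ ✓.
  V = {[p2], [p4]}: π^{-1}(V) = {p2, p4} ∉ τ ✗.
  V = {[p1=p5], [p2], [p4]}: π^{-1}(V) = {p1, p2, p4, p5} ∉ τ ✗.
  V = {[p3], [p4]}: π^{-1}(V) = {p3, p4} ∉ τ ✗.
  V = {[p1=p5], [p3], [p4]}: π^{-1}(V) = {p1, p3, p4, p5} ∉ τ ✗.
  V = {[p2], [p3], [p4]}: π^{-1}(V) = {p2, p3, p4} ∉ τ ✗.
  V = {[p1=p5], [p2], [p3], [p4]}: π^{-1}(V) = {p1, p2, p3, p4, p5} ∈ τ ✓.
Open sets in the quotient: τ_Q = {{}, {[p1=p5]}, {[p1=p5], [p2], [p3]}, {[p4]}, {[p1=p5], [p4]}, {[p1=p5], [p2], [p3], [p4]}} (6 elements).


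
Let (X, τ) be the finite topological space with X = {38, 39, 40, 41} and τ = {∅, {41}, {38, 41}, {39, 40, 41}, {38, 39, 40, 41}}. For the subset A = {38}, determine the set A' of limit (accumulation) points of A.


A' = ∅

For each x ∈ X, list the open sets U ∈ τ with x ∈ U, then check whether U ∩ (A ∖ {x}) ≠ ∅ for every such U.
  x = 38: open {38, 41} ∋ x has {38, 41} ∩ (A ∖ {38}) = ∅, so x is NOT a limit point.
  x = 39: open {39, 40, 41} ∋ x has {39, 40, 41} ∩ (A ∖ {39}) = ∅, so x is NOT a limit point.
  x = 40: open {39, 40, 41} ∋ x has {39, 40, 41} ∩ (A ∖ {40}) = ∅, so x is NOT a limit point.
  x = 41: open {41} ∋ x has {41} ∩ (A ∖ {41}) = ∅, so x is NOT a limit point.
Collecting: A' = ∅.


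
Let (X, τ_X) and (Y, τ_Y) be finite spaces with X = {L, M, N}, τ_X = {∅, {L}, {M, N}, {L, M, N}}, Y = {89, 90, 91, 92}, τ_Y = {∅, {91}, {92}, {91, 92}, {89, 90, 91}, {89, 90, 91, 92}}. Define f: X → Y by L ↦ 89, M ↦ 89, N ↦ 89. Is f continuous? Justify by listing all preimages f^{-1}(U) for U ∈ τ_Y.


f IS continuous.

Compute f^{-1}(U) for each U ∈ τ_Y:
  U = ∅: f^{-1}(U) = ∅ ∈ τ_X ✓.
  U = {91}: f^{-1}(U) = ∅ ∈ τ_X ✓.
  U = {92}: f^{-1}(U) = ∅ ∈ τ_X ✓.
  U = {91, 92}: f^{-1}(U) = ∅ ∈ τ_X ✓.
  U = {89, 90, 91}: f^{-1}(U) = {L, M, N} ∈ τ_X ✓.
  U = {89, 90, 91, 92}: f^{-1}(U) = {L, M, N} ∈ τ_X ✓.
Every preimage lies in τ_X, so f IS continuous.


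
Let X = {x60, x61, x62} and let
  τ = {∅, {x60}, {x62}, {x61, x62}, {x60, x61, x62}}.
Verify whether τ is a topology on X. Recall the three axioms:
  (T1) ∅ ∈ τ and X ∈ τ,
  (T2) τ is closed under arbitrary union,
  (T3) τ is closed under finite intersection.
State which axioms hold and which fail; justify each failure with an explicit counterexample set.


τ is NOT a topology on X.

Axiom (T1): ∅ ∈ τ? Yes; X ∈ τ? Yes.
Axiom (T2/T3): check pairwise unions and intersections of members of τ.
Counterexample for (T2): {x60} ∪ {x62} = {x60, x62} ∉ τ. Therefore τ is NOT a topology.


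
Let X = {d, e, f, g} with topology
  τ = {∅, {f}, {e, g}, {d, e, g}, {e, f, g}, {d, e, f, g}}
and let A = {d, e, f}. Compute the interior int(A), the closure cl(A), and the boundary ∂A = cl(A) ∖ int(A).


int(A) = {f}, cl(A) = {d, e, f, g}, ∂A = {d, e, g}.

Closed sets in (X, τ) are complements of opens:
  closed(X, τ) = {∅, {d}, {f}, {d, f}, {d, e, g}, {d, e, f, g}}.
int(A) = ⋃ {U ∈ τ : U ⊆ A}. Opens contained in A: ∅, {f}.
Taking the union of these: int(A) = {f}.
cl(A) = ⋂ {C closed : A ⊆ C}. Closed sets containing A: {d, e, f, g}.
Intersecting these: cl(A) = {d, e, f, g}.
∂A = cl(A) ∖ int(A) = {d, e, f, g} ∖ {f} = {d, e, g}.


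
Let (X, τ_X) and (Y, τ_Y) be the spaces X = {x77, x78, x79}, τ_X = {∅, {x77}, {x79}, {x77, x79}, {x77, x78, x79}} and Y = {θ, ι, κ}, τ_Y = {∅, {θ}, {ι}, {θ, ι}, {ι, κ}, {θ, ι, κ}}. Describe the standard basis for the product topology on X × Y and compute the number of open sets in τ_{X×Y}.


Basis B = {∅ × ∅, {x77} × {θ}, {x77} × {ι}, {x79} × {θ}, {x79} × {ι}, {x77} × {θ, ι}, {x77, x79} × {θ}, {x77} × {ι, κ}, {x77, x79} × {ι}, {x79} × {θ, ι}, {x79} × {ι, κ}, {x77} × {θ, ι, κ}, {x77, x78, x79} × {θ}, {x77, x78, x79} × {ι}, {x79} × {θ, ι, κ}, {x77, x79} × {θ, ι}, {x77, x79} × {ι, κ}, {x77, x79} × {θ, ι, κ}, {x77, x78, x79} × {θ, ι}, {x77, x78, x79} × {ι, κ}, {x77, x78, x79} × {θ, ι, κ}}; |τ_{X×Y}| = 70.

Enumerate products U × V with U ∈ τ_X, V ∈ τ_Y (deduplicated):
  ∅ × ∅ = {} (∅)
  {x77} × {θ} = {(x77,θ)}
  {x77} × {ι} = {(x77,ι)}
  {x79} × {θ} = {(x79,θ)}
  {x79} × {ι} = {(x79,ι)}
  {x77} × {θ, ι} = {(x77,θ), (x77,ι)}
  {x77, x79} × {θ} = {(x77,θ), (x79,θ)}
  {x77} × {ι, κ} = {(x77,ι), (x77,κ)}
  {x77, x79} × {ι} = {(x77,ι), (x79,ι)}
  {x79} × {θ, ι} = {(x79,θ), (x79,ι)}
  {x79} × {ι, κ} = {(x79,ι), (x79,κ)}
  {x77} × {θ, ι, κ} = {(x77,θ), (x77,ι), (x77,κ)}
  {x77, x78, x79} × {θ} = {(x77,θ), (x78,θ), (x79,θ)}
  {x77, x78, x79} × {ι} = {(x77,ι), (x78,ι), (x79,ι)}
  {x79} × {θ, ι, κ} = {(x79,θ), (x79,ι), (x79,κ)}
  {x77, x79} × {θ, ι} = {(x77,θ), (x77,ι), (x79,θ), (x79,ι)}
  {x77, x79} × {ι, κ} = {(x77,ι), (x77,κ), (x79,ι), (x79,κ)}
  {x77, x79} × {θ, ι, κ} = {(x77,θ), (x77,ι), (x77,κ), (x79,θ), (x79,ι), (x79,κ)}
  {x77, x78, x79} × {θ, ι} = {(x77,θ), (x77,ι), (x78,θ), (x78,ι), (x79,θ), (x79,ι)}
  {x77, x78, x79} × {ι, κ} = {(x77,ι), (x77,κ), (x78,ι), (x78,κ), (x79,ι), (x79,κ)}
  {x77, x78, x79} × {θ, ι, κ} = {(x77,θ), (x77,ι), (x77,κ), (x78,θ), (x78,ι), (x78,κ), (x79,θ), (x79,ι), (x79,κ)}
These 21 distinct sets form the basis B.
Close under arbitrary unions to get τ_{X×Y}; counting gives |τ_{X×Y}| = 70.


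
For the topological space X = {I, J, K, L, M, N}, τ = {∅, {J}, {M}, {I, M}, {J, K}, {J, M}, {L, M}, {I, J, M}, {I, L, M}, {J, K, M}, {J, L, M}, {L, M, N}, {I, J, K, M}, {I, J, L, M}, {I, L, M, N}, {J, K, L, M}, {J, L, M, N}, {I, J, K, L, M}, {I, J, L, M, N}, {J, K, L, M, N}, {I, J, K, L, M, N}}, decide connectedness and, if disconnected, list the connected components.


(X, τ) is disconnected; components = [{J, K}, {I, L, M, N}].

Find clopen sets (U ∈ τ with X ∖ U ∈ τ):
  U = ∅, X ∖ U = {I, J, K, L, M, N} — both open, so U is clopen.
  U = {J, K}, X ∖ U = {I, L, M, N} — both open, so U is clopen.
  U = {I, L, M, N}, X ∖ U = {J, K} — both open, so U is clopen.
  U = {I, J, K, L, M, N}, X ∖ U = ∅ — both open, so U is clopen.
Nontrivial clopen(s) exist: e.g. {J, K}. So (X, τ) is disconnected.
Compute connected components by grouping points that agree on all clopens:
  component: {J, K}
  component: {I, L, M, N}


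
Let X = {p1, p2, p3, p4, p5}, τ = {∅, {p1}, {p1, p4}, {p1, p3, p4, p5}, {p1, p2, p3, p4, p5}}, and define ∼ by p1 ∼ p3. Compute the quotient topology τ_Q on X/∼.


X/∼ = {[p1=p3], [p2], [p4], [p5]}; |τ_Q| = 3.

Equivalence classes: [p1=p3], [p2], [p4], [p5].
Quotient map π: X → X/∼ sends p1 ↦ [p1=p3], p2 ↦ [p2], p3 ↦ [p1=p3], p4 ↦ [p4], p5 ↦ [p5].
For each subset V ⊆ X/∼, compute π^{-1}(V) ⊆ X and check whether π^{-1}(V) ∈ τ. V is open in τ_Q iff π^{-1}(V) ∈ τ.
  V = {}: π^{-1}(V) = ∅ ∈ τ ✓.
  V = {[p1=p3]}: π^{-1}(V) = {p1, p3} ∉ τ ✗.
  V = {[p2]}: π^{-1}(V) = {p2} ∉ τ ✗.
  V = {[p1=p3], [p2]}: π^{-1}(V) = {p1, p2, p3} ∉ τ ✗.
  V = {[p4]}: π^{-1}(V) = {p4} ∉ τ ✗.
  V = {[p1=p3], [p4]}: π^{-1}(V) = {p1, p3, p4} ∉ τ ✗.
  V = {[p2], [p4]}: π^{-1}(V) = {p2, p4} ∉ τ ✗.
  V = {[p1=p3], [p2], [p4]}: π^{-1}(V) = {p1, p2, p3, p4} ∉ τ ✗.
  V = {[p5]}: π^{-1}(V) = {p5} ∉ τ ✗.
  V = {[p1=p3], [p5]}: π^{-1}(V) = {p1, p3, p5} ∉ τ ✗.
  V = {[p2], [p5]}: π^{-1}(V) = {p2, p5} ∉ τ ✗.
  V = {[p1=p3], [p2], [p5]}: π^{-1}(V) = {p1, p2, p3, p5} ∉ τ ✗.
  V = {[p4], [p5]}: π^{-1}(V) = {p4, p5} ∉ τ ✗.
  V = {[p1=p3], [p4], [p5]}: π^{-1}(V) = {p1, p3, p4, p5} ∈ τ ✓.
  V = {[p2], [p4], [p5]}: π^{-1}(V) = {p2, p4, p5} ∉ τ ✗.
  V = {[p1=p3], [p2], [p4], [p5]}: π^{-1}(V) = {p1, p2, p3, p4, p5} ∈ τ ✓.
Open sets in the quotient: τ_Q = {{}, {[p1=p3], [p4], [p5]}, {[p1=p3], [p2], [p4], [p5]}} (3 elements).


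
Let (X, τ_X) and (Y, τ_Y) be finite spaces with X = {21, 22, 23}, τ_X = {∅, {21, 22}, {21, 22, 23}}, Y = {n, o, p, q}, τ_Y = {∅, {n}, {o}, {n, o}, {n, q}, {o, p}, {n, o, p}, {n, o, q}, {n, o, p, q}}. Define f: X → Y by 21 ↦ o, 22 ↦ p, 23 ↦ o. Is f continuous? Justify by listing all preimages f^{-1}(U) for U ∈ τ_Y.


f is NOT continuous.

Compute f^{-1}(U) for each U ∈ τ_Y:
  U = ∅: f^{-1}(U) = ∅ ∈ τ_X ✓.
  U = {n}: f^{-1}(U) = ∅ ∈ τ_X ✓.
  U = {o}: f^{-1}(U) = {21, 23} ∉ τ_X ✗.
  U = {n, o}: f^{-1}(U) = {21, 23} ∉ τ_X ✗.
  U = {n, q}: f^{-1}(U) = ∅ ∈ τ_X ✓.
  U = {o, p}: f^{-1}(U) = {21, 22, 23} ∈ τ_X ✓.
  U = {n, o, p}: f^{-1}(U) = {21, 22, 23} ∈ τ_X ✓.
  U = {n, o, q}: f^{-1}(U) = {21, 23} ∉ τ_X ✗.
  U = {n, o, p, q}: f^{-1}(U) = {21, 22, 23} ∈ τ_X ✓.
Found U = {o} with f^{-1}(U) = {21, 23} not in τ_X. Therefore f is NOT continuous.


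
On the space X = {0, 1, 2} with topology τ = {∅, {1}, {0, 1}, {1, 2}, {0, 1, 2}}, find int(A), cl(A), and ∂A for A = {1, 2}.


int(A) = {1, 2}, cl(A) = {0, 1, 2}, ∂A = {0}.

Closed sets in (X, τ) are complements of opens:
  closed(X, τ) = {∅, {0}, {2}, {0, 2}, {0, 1, 2}}.
int(A) = ⋃ {U ∈ τ : U ⊆ A}. Opens contained in A: ∅, {1}, {1, 2}.
Taking the union of these: int(A) = {1, 2}.
cl(A) = ⋂ {C closed : A ⊆ C}. Closed sets containing A: {0, 1, 2}.
Intersecting these: cl(A) = {0, 1, 2}.
∂A = cl(A) ∖ int(A) = {0, 1, 2} ∖ {1, 2} = {0}.


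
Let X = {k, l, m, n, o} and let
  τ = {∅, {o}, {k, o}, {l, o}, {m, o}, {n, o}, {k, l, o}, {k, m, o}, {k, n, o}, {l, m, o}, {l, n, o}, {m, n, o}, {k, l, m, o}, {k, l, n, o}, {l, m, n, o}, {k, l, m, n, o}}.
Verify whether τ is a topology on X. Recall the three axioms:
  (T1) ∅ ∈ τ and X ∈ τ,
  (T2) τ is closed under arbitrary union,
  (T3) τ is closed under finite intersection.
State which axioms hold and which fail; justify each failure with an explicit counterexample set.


τ is NOT a topology on X.

Axiom (T1): ∅ ∈ τ? Yes; X ∈ τ? Yes.
Axiom (T2/T3): check pairwise unions and intersections of members of τ.
Counterexample for (T2): {k, o} ∪ {m, n, o} = {k, m, n, o} ∉ τ. Therefore τ is NOT a topology.


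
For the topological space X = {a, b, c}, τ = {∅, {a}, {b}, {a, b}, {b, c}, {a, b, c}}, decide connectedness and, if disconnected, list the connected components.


(X, τ) is disconnected; components = [{a}, {b, c}].

Find clopen sets (U ∈ τ with X ∖ U ∈ τ):
  U = ∅, X ∖ U = {a, b, c} — both open, so U is clopen.
  U = {a}, X ∖ U = {b, c} — both open, so U is clopen.
  U = {b, c}, X ∖ U = {a} — both open, so U is clopen.
  U = {a, b, c}, X ∖ U = ∅ — both open, so U is clopen.
Nontrivial clopen(s) exist: e.g. {b, c}. So (X, τ) is disconnected.
Compute connected components by grouping points that agree on all clopens:
  component: {a}
  component: {b, c}


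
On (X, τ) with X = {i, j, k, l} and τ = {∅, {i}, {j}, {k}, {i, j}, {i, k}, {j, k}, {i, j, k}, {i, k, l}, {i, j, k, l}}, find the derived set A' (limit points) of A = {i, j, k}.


A' = {l}

For each x ∈ X, list the open sets U ∈ τ with x ∈ U, then check whether U ∩ (A ∖ {x}) ≠ ∅ for every such U.
  x = i: open {i} ∋ x has {i} ∩ (A ∖ {i}) = ∅, so x is NOT a limit point.
  x = j: open {j} ∋ x has {j} ∩ (A ∖ {j}) = ∅, so x is NOT a limit point.
  x = k: open {k} ∋ x has {k} ∩ (A ∖ {k}) = ∅, so x is NOT a limit point.
  x = l: opens ∋ x are {i, k, l}, {i, j, k, l}; each meets A ∖ {l}, so x IS a limit point.
Collecting: A' = {l}.


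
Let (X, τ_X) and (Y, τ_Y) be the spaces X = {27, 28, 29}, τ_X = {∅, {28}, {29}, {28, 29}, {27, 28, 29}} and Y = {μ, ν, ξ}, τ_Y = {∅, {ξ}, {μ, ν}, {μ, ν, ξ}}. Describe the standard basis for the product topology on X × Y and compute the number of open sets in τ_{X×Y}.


Basis B = {∅ × ∅, {28} × {ξ}, {29} × {ξ}, {28} × {μ, ν}, {28, 29} × {ξ}, {29} × {μ, ν}, {27, 28, 29} × {ξ}, {28} × {μ, ν, ξ}, {29} × {μ, ν, ξ}, {28, 29} × {μ, ν}, {27, 28, 29} × {μ, ν}, {28, 29} × {μ, ν, ξ}, {27, 28, 29} × {μ, ν, ξ}}; |τ_{X×Y}| = 25.

Enumerate products U × V with U ∈ τ_X, V ∈ τ_Y (deduplicated):
  ∅ × ∅ = {} (∅)
  {28} × {ξ} = {(28,ξ)}
  {29} × {ξ} = {(29,ξ)}
  {28} × {μ, ν} = {(28,μ), (28,ν)}
  {28, 29} × {ξ} = {(28,ξ), (29,ξ)}
  {29} × {μ, ν} = {(29,μ), (29,ν)}
  {27, 28, 29} × {ξ} = {(27,ξ), (28,ξ), (29,ξ)}
  {28} × {μ, ν, ξ} = {(28,μ), (28,ν), (28,ξ)}
  {29} × {μ, ν, ξ} = {(29,μ), (29,ν), (29,ξ)}
  {28, 29} × {μ, ν} = {(28,μ), (28,ν), (29,μ), (29,ν)}
  {27, 28, 29} × {μ, ν} = {(27,μ), (27,ν), (28,μ), (28,ν), (29,μ), (29,ν)}
  {28, 29} × {μ, ν, ξ} = {(28,μ), (28,ν), (28,ξ), (29,μ), (29,ν), (29,ξ)}
  {27, 28, 29} × {μ, ν, ξ} = {(27,μ), (27,ν), (27,ξ), (28,μ), (28,ν), (28,ξ), (29,μ), (29,ν), (29,ξ)}
These 13 distinct sets form the basis B.
Close under arbitrary unions to get τ_{X×Y}; counting gives |τ_{X×Y}| = 25.


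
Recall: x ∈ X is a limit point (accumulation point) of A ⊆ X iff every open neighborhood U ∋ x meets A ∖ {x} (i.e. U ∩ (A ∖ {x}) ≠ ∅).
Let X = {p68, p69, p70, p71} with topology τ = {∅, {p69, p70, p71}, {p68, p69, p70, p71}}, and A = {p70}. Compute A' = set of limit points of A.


A' = {p68, p69, p71}

For each x ∈ X, list the open sets U ∈ τ with x ∈ U, then check whether U ∩ (A ∖ {x}) ≠ ∅ for every such U.
  x = p68: opens ∋ x are {p68, p69, p70, p71}; each meets A ∖ {p68}, so x IS a limit point.
  x = p69: opens ∋ x are {p69, p70, p71}, {p68, p69, p70, p71}; each meets A ∖ {p69}, so x IS a limit point.
  x = p70: open {p69, p70, p71} ∋ x has {p69, p70, p71} ∩ (A ∖ {p70}) = ∅, so x is NOT a limit point.
  x = p71: opens ∋ x are {p69, p70, p71}, {p68, p69, p70, p71}; each meets A ∖ {p71}, so x IS a limit point.
Collecting: A' = {p68, p69, p71}.


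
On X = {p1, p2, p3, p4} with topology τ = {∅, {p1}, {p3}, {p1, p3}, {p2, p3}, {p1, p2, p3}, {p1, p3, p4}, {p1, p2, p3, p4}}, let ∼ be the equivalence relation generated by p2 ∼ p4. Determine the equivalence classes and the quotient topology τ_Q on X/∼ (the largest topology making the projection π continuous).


X/∼ = {[p1], [p2=p4], [p3]}; |τ_Q| = 5.

Equivalence classes: [p1], [p2=p4], [p3].
Quotient map π: X → X/∼ sends p1 ↦ [p1], p2 ↦ [p2=p4], p3 ↦ [p3], p4 ↦ [p2=p4].
For each subset V ⊆ X/∼, compute π^{-1}(V) ⊆ X and check whether π^{-1}(V) ∈ τ. V is open in τ_Q iff π^{-1}(V) ∈ τ.
  V = {}: π^{-1}(V) = ∅ ∈ τ ✓.
  V = {[p1]}: π^{-1}(V) = {p1} ∈ τ ✓.
  V = {[p2=p4]}: π^{-1}(V) = {p2, p4} ∉ τ ✗.
  V = {[p1], [p2=p4]}: π^{-1}(V) = {p1, p2, p4} ∉ τ ✗.
  V = {[p3]}: π^{-1}(V) = {p3} ∈ τ ✓.
  V = {[p1], [p3]}: π^{-1}(V) = {p1, p3} ∈ τ ✓.
  V = {[p2=p4], [p3]}: π^{-1}(V) = {p2, p3, p4} ∉ τ ✗.
  V = {[p1], [p2=p4], [p3]}: π^{-1}(V) = {p1, p2, p3, p4} ∈ τ ✓.
Open sets in the quotient: τ_Q = {{}, {[p1]}, {[p3]}, {[p1], [p3]}, {[p1], [p2=p4], [p3]}} (5 elements).


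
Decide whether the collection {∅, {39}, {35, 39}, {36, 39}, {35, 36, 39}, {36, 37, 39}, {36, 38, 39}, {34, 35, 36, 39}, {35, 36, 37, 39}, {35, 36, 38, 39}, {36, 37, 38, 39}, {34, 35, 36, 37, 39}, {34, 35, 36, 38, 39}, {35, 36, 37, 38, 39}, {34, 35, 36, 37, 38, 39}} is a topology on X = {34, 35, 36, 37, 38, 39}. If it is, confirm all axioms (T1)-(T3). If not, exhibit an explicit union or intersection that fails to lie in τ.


τ IS a topology on X.

Axiom (T1): ∅ ∈ τ? Yes; X ∈ τ? Yes.
Axiom (T2/T3): check pairwise unions and intersections of members of τ.
All pairwise intersections and unions checked — each lies in τ. Therefore τ satisfies (T1), (T2), (T3): it IS a topology on X.


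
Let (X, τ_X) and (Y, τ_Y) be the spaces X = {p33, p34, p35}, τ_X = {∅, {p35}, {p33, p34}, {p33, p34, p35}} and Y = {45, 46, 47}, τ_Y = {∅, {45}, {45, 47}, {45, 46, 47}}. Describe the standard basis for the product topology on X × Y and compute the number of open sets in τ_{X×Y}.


Basis B = {∅ × ∅, {p35} × {45}, {p33, p34} × {45}, {p35} × {45, 47}, {p33, p34, p35} × {45}, {p35} × {45, 46, 47}, {p33, p34} × {45, 47}, {p33, p34} × {45, 46, 47}, {p33, p34, p35} × {45, 47}, {p33, p34, p35} × {45, 46, 47}}; |τ_{X×Y}| = 16.

Enumerate products U × V with U ∈ τ_X, V ∈ τ_Y (deduplicated):
  ∅ × ∅ = {} (∅)
  {p35} × {45} = {(p35,45)}
  {p33, p34} × {45} = {(p33,45), (p34,45)}
  {p35} × {45, 47} = {(p35,45), (p35,47)}
  {p33, p34, p35} × {45} = {(p33,45), (p34,45), (p35,45)}
  {p35} × {45, 46, 47} = {(p35,45), (p35,46), (p35,47)}
  {p33, p34} × {45, 47} = {(p33,45), (p33,47), (p34,45), (p34,47)}
  {p33, p34} × {45, 46, 47} = {(p33,45), (p33,46), (p33,47), (p34,45), (p34,46), (p34,47)}
  {p33, p34, p35} × {45, 47} = {(p33,45), (p33,47), (p34,45), (p34,47), (p35,45), (p35,47)}
  {p33, p34, p35} × {45, 46, 47} = {(p33,45), (p33,46), (p33,47), (p34,45), (p34,46), (p34,47), (p35,45), (p35,46), (p35,47)}
These 10 distinct sets form the basis B.
Close under arbitrary unions to get τ_{X×Y}; counting gives |τ_{X×Y}| = 16.


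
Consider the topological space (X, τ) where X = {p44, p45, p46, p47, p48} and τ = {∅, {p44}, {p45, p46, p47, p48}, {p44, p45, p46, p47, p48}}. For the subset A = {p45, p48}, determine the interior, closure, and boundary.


int(A) = ∅, cl(A) = {p45, p46, p47, p48}, ∂A = {p45, p46, p47, p48}.

Closed sets in (X, τ) are complements of opens:
  closed(X, τ) = {∅, {p44}, {p45, p46, p47, p48}, {p44, p45, p46, p47, p48}}.
int(A) = ⋃ {U ∈ τ : U ⊆ A}. Opens contained in A: ∅.
Taking the union of these: int(A) = ∅.
cl(A) = ⋂ {C closed : A ⊆ C}. Closed sets containing A: {p45, p46, p47, p48}, {p44, p45, p46, p47, p48}.
Intersecting these: cl(A) = {p45, p46, p47, p48}.
∂A = cl(A) ∖ int(A) = {p45, p46, p47, p48} ∖ ∅ = {p45, p46, p47, p48}.


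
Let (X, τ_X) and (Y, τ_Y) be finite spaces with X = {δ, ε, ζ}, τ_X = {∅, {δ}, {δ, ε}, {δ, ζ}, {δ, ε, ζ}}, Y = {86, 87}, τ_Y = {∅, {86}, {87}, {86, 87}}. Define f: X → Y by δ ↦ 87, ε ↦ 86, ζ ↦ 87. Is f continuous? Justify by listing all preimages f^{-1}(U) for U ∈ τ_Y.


f is NOT continuous.

Compute f^{-1}(U) for each U ∈ τ_Y:
  U = ∅: f^{-1}(U) = ∅ ∈ τ_X ✓.
  U = {86}: f^{-1}(U) = {ε} ∉ τ_X ✗.
  U = {87}: f^{-1}(U) = {δ, ζ} ∈ τ_X ✓.
  U = {86, 87}: f^{-1}(U) = {δ, ε, ζ} ∈ τ_X ✓.
Found U = {86} with f^{-1}(U) = {ε} not in τ_X. Therefore f is NOT continuous.


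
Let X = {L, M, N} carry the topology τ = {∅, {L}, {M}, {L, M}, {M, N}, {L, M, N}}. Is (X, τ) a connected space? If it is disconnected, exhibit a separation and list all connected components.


(X, τ) is disconnected; components = [{L}, {M, N}].

Find clopen sets (U ∈ τ with X ∖ U ∈ τ):
  U = ∅, X ∖ U = {L, M, N} — both open, so U is clopen.
  U = {L}, X ∖ U = {M, N} — both open, so U is clopen.
  U = {M, N}, X ∖ U = {L} — both open, so U is clopen.
  U = {L, M, N}, X ∖ U = ∅ — both open, so U is clopen.
Nontrivial clopen(s) exist: e.g. {M, N}. So (X, τ) is disconnected.
Compute connected components by grouping points that agree on all clopens:
  component: {L}
  component: {M, N}


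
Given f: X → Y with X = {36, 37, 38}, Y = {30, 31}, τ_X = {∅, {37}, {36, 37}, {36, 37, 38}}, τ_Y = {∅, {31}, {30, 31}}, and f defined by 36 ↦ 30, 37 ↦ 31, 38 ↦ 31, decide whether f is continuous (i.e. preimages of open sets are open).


f is NOT continuous.

Compute f^{-1}(U) for each U ∈ τ_Y:
  U = ∅: f^{-1}(U) = ∅ ∈ τ_X ✓.
  U = {31}: f^{-1}(U) = {37, 38} ∉ τ_X ✗.
  U = {30, 31}: f^{-1}(U) = {36, 37, 38} ∈ τ_X ✓.
Found U = {31} with f^{-1}(U) = {37, 38} not in τ_X. Therefore f is NOT continuous.


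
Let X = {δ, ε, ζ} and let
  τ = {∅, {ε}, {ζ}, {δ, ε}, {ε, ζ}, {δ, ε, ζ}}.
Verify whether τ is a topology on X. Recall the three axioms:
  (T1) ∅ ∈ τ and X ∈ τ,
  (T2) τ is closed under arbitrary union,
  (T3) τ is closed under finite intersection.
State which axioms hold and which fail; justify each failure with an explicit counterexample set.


τ IS a topology on X.

Axiom (T1): ∅ ∈ τ? Yes; X ∈ τ? Yes.
Axiom (T2/T3): check pairwise unions and intersections of members of τ.
All pairwise intersections and unions checked — each lies in τ. Therefore τ satisfies (T1), (T2), (T3): it IS a topology on X.


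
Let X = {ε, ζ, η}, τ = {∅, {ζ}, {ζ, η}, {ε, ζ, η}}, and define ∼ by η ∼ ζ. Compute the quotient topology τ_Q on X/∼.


X/∼ = {[ε], [ζ=η]}; |τ_Q| = 3.

Equivalence classes: [ε], [ζ=η].
Quotient map π: X → X/∼ sends ε ↦ [ε], ζ ↦ [ζ=η], η ↦ [ζ=η].
For each subset V ⊆ X/∼, compute π^{-1}(V) ⊆ X and check whether π^{-1}(V) ∈ τ. V is open in τ_Q iff π^{-1}(V) ∈ τ.
  V = {}: π^{-1}(V) = ∅ ∈ τ ✓.
  V = {[ε]}: π^{-1}(V) = {ε} ∉ τ ✗.
  V = {[ζ=η]}: π^{-1}(V) = {ζ, η} ∈ τ ✓.
  V = {[ε], [ζ=η]}: π^{-1}(V) = {ε, ζ, η} ∈ τ ✓.
Open sets in the quotient: τ_Q = {{}, {[ζ=η]}, {[ε], [ζ=η]}} (3 elements).


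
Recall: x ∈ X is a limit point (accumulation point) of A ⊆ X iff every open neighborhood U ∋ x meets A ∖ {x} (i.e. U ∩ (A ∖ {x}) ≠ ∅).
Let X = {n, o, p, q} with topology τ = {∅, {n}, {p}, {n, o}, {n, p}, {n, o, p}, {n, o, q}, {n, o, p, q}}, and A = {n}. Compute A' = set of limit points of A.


A' = {o, q}

For each x ∈ X, list the open sets U ∈ τ with x ∈ U, then check whether U ∩ (A ∖ {x}) ≠ ∅ for every such U.
  x = n: open {n} ∋ x has {n} ∩ (A ∖ {n}) = ∅, so x is NOT a limit point.
  x = o: opens ∋ x are {n, o}, {n, o, p}, {n, o, q}, {n, o, p, q}; each meets A ∖ {o}, so x IS a limit point.
  x = p: open {p} ∋ x has {p} ∩ (A ∖ {p}) = ∅, so x is NOT a limit point.
  x = q: opens ∋ x are {n, o, q}, {n, o, p, q}; each meets A ∖ {q}, so x IS a limit point.
Collecting: A' = {o, q}.
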